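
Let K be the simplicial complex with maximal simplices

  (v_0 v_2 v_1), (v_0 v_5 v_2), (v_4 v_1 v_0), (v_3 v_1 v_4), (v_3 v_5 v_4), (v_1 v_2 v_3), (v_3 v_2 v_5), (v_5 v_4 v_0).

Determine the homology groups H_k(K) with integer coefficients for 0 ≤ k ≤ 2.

Take the total order v_0 < v_1 < v_2 < v_3 < v_4 < v_5 on the vertex set. Then K (dimension 2) consists of the simplices:

  0-simplices (6): [v_0], [v_1], [v_2], [v_3], [v_4], [v_5]
  1-simplices (12): [v_0,v_1], [v_0,v_2], [v_0,v_4], [v_0,v_5], [v_1,v_2], [v_1,v_3], [v_1,v_4], [v_2,v_3], [v_2,v_5], [v_3,v_4], [v_3,v_5], [v_4,v_5]
  2-simplices (8): [v_0,v_1,v_2], [v_0,v_1,v_4], [v_0,v_2,v_5], [v_0,v_4,v_5], [v_1,v_2,v_3], [v_1,v_3,v_4], [v_2,v_3,v_5], [v_3,v_4,v_5]

Hence C_0 ≅ Z^6, C_1 ≅ Z^12, C_2 ≅ Z^8.

∂_1: C_1 → C_0 maps an edge to its endpoints' difference, ∂[p,q] = q − p.
This gives a 6×12 integer matrix of rank 5; reducing to Smith normal form yields diagonal entries (1,1,1,1,1).

The boundary map ∂_2: C_2 → C_1 maps a triangle to the signed sum of its edges. For instance
  ∂[v_0,v_1,v_4] = [v_1,v_4] − [v_0,v_4] + [v_0,v_1],
  ∂[v_2,v_3,v_5] = [v_3,v_5] − [v_2,v_5] + [v_2,v_3].
As a 12×8 matrix over Z this has rank 7, with invariant factors (1,1,1,1,1,1,1).

Computing H_k = (kernel of ∂_k) / (image of ∂_{k+1}):

  H_0: rank C_0 − rank ∂_1 = 6 − 5 = 1, and the invariant factors of ∂_1 are all 1, so H_0 = Z.
  H_1: rank ker ∂_1 − rank ∂_2 = (12 − 5) − 7 = 0, and the invariant factors of ∂_2 are all 1, so H_1 = 0.
  H_2: rank ker ∂_2 − rank ∂_3 = (8 − 7) − 0 = 1, and there is no ∂_3, so H_2 = Z.

(K is a triangulation of the 2-sphere S^2.)

H_0 ≅ Z,  H_1 = 0,  H_2 ≅ Z.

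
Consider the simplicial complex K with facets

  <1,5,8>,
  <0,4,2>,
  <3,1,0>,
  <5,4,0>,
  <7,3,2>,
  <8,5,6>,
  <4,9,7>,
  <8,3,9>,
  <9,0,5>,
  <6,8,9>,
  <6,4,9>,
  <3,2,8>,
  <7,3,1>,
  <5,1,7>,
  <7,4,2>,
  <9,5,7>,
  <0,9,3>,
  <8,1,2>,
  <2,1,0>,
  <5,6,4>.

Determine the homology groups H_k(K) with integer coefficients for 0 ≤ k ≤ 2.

We work with the vertex ordering 0 < 1 < 2 < 3 < 4 < 5 < 6 < 7 < 8 < 9. The simplices of K, each written with vertices in increasing order, are:

  0-simplices (10): [0], [1], [2], [3], [4], [5], [6], [7], [8], [9]
  1-simplices (30): (30 of them)
  2-simplices (20): (20 of them)

giving chain groups C_0 ≅ Z^10, C_1 ≅ Z^30, C_2 ≅ Z^20.

∂_1: C_1 → C_0 maps an edge to its endpoints' difference, ∂[p,q] = q − p.
As a 10×30 matrix over Z this has rank 9, with invariant factors (1,1,1,1,1,1,1,1,1).

The boundary map ∂_2: C_2 → C_1 sends each 2-simplex [p,q,r] to [q,r] − [p,r] + [p,q]. For instance
  ∂[1,5,8] = [5,8] − [1,8] + [1,5],
  ∂[2,4,7] = [4,7] − [2,7] + [2,4].
This gives a 30×20 integer matrix of rank 20; reducing to Smith normal form yields diagonal entries (1,1,1,1,1,1,1,1,1,1,1,1,1,1,1,1,1,1,1,2).

Now H_k = ker ∂_k / im ∂_{k+1}, so:

  H_0: rank C_0 − rank ∂_1 = 10 − 9 = 1, and the invariant factors of ∂_1 are all 1, so H_0 = Z.
  H_1: rank ker ∂_1 − rank ∂_2 = (30 − 9) − 20 = 1, and ∂_2 has invariant factor 2 > 1, so H_1 = Z ⊕ Z/2Z.
  H_2: rank ker ∂_2 − rank ∂_3 = (20 − 20) − 0 = 0, and there is no ∂_3, so H_2 = 0.

H_0 = Z,  H_1 = Z ⊕ Z/2Z,  H_2 = 0.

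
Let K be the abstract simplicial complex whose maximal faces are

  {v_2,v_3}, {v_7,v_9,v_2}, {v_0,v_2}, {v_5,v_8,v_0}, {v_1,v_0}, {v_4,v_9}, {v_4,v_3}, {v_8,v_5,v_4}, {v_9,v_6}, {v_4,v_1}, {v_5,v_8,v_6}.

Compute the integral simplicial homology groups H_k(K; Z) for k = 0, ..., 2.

H_0 = Z,  H_1 = Z^4,  H_2 = 0.

Order the vertices as v_0 < v_1 < v_2 < v_3 < v_4 < v_5 < v_6 < v_7 < v_8 < v_9. Listing each simplex with vertices in this order, K has dimension 2 with simplices:

  0-simplices (10): [v_0], [v_1], [v_2], [v_3], [v_4], [v_5], [v_6], [v_7], [v_8], [v_9]
  1-simplices (17): (17 of them)
  2-simplices (4): [v_0,v_5,v_8], [v_2,v_7,v_9], [v_4,v_5,v_8], [v_5,v_6,v_8]

so the chain groups are C_0 ≅ Z^10, C_1 ≅ Z^17, C_2 ≅ Z^4.

The boundary map ∂_1: C_1 → C_0 is given by ∂[p,q] = [q] − [p].
As a 10×17 matrix over Z this has rank 9, with invariant factors (1,1,1,1,1,1,1,1,1).

Boundary ∂_2: C_2 → C_1 maps a triangle to the signed sum of its edges. For instance
  ∂[v_0,v_5,v_8] = [v_5,v_8] − [v_0,v_8] + [v_0,v_5],
  ∂[v_4,v_5,v_8] = [v_5,v_8] − [v_4,v_8] + [v_4,v_5].
As a 17×4 matrix over Z this has rank 4, with invariant factors (1,1,1,1).

Computing H_k = (kernel of ∂_k) / (image of ∂_{k+1}):

  H_0: rank C_0 − rank ∂_1 = 10 − 9 = 1, and the invariant factors of ∂_1 are all 1, so H_0 = Z.
  H_1: rank ker ∂_1 − rank ∂_2 = (17 − 9) − 4 = 4, and the invariant factors of ∂_2 are all 1, so H_1 = Z^4.
  H_2: rank ker ∂_2 − rank ∂_3 = (4 − 4) − 0 = 0, and there is no ∂_3, so H_2 = 0.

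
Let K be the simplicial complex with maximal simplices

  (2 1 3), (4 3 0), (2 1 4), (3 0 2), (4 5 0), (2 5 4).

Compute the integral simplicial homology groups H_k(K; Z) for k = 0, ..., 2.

Order the vertices as 0 < 1 < 2 < 3 < 4 < 5. Listing each simplex with vertices in this order, K has dimension 2 with simplices:

  0-simplices (6): [0], [1], [2], [3], [4], [5]
  1-simplices (12): [0,2], [0,3], [0,4], [0,5], [1,2], [1,3], [1,4], [2,3], [2,4], [2,5], [3,4], [4,5]
  2-simplices (6): [0,2,3], [0,3,4], [0,4,5], [1,2,3], [1,2,4], [2,4,5]

giving chain groups C_0 ≅ Z^6, C_1 ≅ Z^12, C_2 ≅ Z^6.

∂_1: C_1 → C_0 is given by ∂[p,q] = [q] − [p].
This gives a 6×12 integer matrix of rank 5; reducing to Smith normal form yields diagonal entries (1,1,1,1,1).

∂_2: C_2 → C_1 maps a triangle to the signed sum of its edges. For instance
  ∂[2,4,5] = [4,5] − [2,5] + [2,4],
  ∂[0,4,5] = [4,5] − [0,5] + [0,4].
The 12×6 boundary matrix has rank 6 and Smith normal form diag(1,1,1,1,1,1).

From H_k ≅ ker(∂_k) / im(∂_{k+1}) we obtain:

  H_0: rank C_0 − rank ∂_1 = 6 − 5 = 1, and the invariant factors of ∂_1 are all 1, so H_0 ≅ Z.
  H_1: rank ker ∂_1 − rank ∂_2 = (12 − 5) − 6 = 1, and the invariant factors of ∂_2 are all 1, so H_1 ≅ Z.
  H_2: rank ker ∂_2 − rank ∂_3 = (6 − 6) − 0 = 0, and there is no ∂_3, so H_2 ≅ 0.

H_0 ≅ Z,  H_1 ≅ Z,  H_2 = 0.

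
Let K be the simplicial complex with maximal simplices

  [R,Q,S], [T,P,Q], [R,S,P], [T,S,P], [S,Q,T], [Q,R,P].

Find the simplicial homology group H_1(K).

Take the total order P < Q < R < S < T on the vertex set. Then K (dimension 2) consists of the simplices:

  0-simplices (5): P, Q, R, S, T
  1-simplices (9): PQ, PR, PS, PT, QR, QS, QT, RS, ST
  2-simplices (6): PQR, PQT, PRS, PST, QRS, QST

so the chain groups are C_0 ≅ Z^5, C_1 ≅ Z^9, C_2 ≅ Z^6.

The boundary map ∂_1: C_1 → C_0 is given by ∂[p,q] = [q] − [p]. For instance
  ∂QT = T − Q.
This gives a 5×9 integer matrix of rank 4; reducing to Smith normal form yields diagonal entries (1,1,1,1).

∂_2: C_2 → C_1 sends each 2-simplex [p,q,r] to [q,r] − [p,r] + [p,q]. For instance
  ∂QST = ST − QT + QS,
  ∂PST = ST − PT + PS.
As a 9×6 matrix over Z this has rank 5, with invariant factors (1,1,1,1,1).

From H_k ≅ ker(∂_k) / im(∂_{k+1}) we obtain:

  H_1: rank ker ∂_1 − rank ∂_2 = (9 − 4) − 5 = 0, and the invariant factors of ∂_2 are all 1, so H_1 = 0.

H_1 = 0.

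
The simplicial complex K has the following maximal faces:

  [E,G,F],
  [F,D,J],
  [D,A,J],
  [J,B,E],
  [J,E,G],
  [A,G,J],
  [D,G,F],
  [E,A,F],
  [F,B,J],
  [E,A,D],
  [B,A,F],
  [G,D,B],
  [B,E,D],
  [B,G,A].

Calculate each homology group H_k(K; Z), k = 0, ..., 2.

Order the vertices as A < B < D < E < F < G < J. Listing each simplex with vertices in this order, K has dimension 2 with simplices:

  0-simplices (7): A, B, D, E, F, G, J
  1-simplices (21): AB, AD, AE, AF, AG, AJ, BD, BE, BF, BG, BJ, DE, DF, DG, DJ, EF, EG, EJ, FG, FJ, GJ
  2-simplices (14): ABF, ABG, ADE, ADJ, AEF, AGJ, BDE, BDG, BEJ, BFJ, DFG, DFJ, EFG, EGJ

so the chain groups are C_0 ≅ Z^7, C_1 ≅ Z^21, C_2 ≅ Z^14.

Boundary ∂_1: C_1 → C_0 is given by ∂[p,q] = [q] − [p].
As a 7×21 matrix over Z this has rank 6, with invariant factors (1,1,1,1,1,1).

The boundary map ∂_2: C_2 → C_1 maps a triangle to the signed sum of its edges. For instance
  ∂ABG = BG − AG + AB,
  ∂DFG = FG − DG + DF.
The resulting 21×14 matrix has rank 13, and its Smith normal form has invariant factors (1,1,1,1,1,1,1,1,1,1,1,1,1).

From H_k ≅ ker(∂_k) / im(∂_{k+1}) we obtain:

  H_0: rank C_0 − rank ∂_1 = 7 − 6 = 1, and the invariant factors of ∂_1 are all 1, so H_0 = Z.
  H_1: rank ker ∂_1 − rank ∂_2 = (21 − 6) − 13 = 2, and the invariant factors of ∂_2 are all 1, so H_1 = Z^2.
  H_2: rank ker ∂_2 − rank ∂_3 = (14 − 13) − 0 = 1, and there is no ∂_3, so H_2 = Z.

H_0 ≅ Z,  H_1 ≅ Z^2,  H_2 ≅ Z.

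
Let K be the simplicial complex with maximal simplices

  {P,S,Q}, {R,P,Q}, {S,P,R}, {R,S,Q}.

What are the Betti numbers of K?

b_0 = 1, b_1 = 0, b_2 = 1.

We work with the vertex ordering P < Q < R < S. The simplices of K, each written with vertices in increasing order, are:

  0-simplices (4): P, Q, R, S
  1-simplices (6): PQ, PR, PS, QR, QS, RS
  2-simplices (4): PQR, PQS, PRS, QRS

giving chain groups C_0 ≅ Z^4, C_1 ≅ Z^6, C_2 ≅ Z^4.

The boundary map ∂_1: C_1 → C_0 is given by ∂[p,q] = [q] − [p].
The resulting 4×6 matrix has rank 3, and its Smith normal form has invariant factors (1,1,1).

Boundary ∂_2: C_2 → C_1 maps a triangle to the signed sum of its edges. For instance
  ∂QRS = RS − QS + QR,
  ∂PRS = RS − PS + PR.
As a 6×4 matrix over Z this has rank 3, with invariant factors (1,1,1).

Now H_k = ker ∂_k / im ∂_{k+1}, so:

  H_0: rank C_0 − rank ∂_1 = 4 − 3 = 1, and the invariant factors of ∂_1 are all 1, so H_0 = Z.
  H_1: rank ker ∂_1 − rank ∂_2 = (6 − 3) − 3 = 0, and the invariant factors of ∂_2 are all 1, so H_1 = 0.
  H_2: rank ker ∂_2 − rank ∂_3 = (4 − 3) − 0 = 1, and there is no ∂_3, so H_2 = Z.

As a check, the Euler characteristic is 4 − 6 + 4 = 2, which agrees with 1 − 0 + 1 = 2.

Hence the Betti numbers are b_0 = 1, b_1 = 0, b_2 = 1.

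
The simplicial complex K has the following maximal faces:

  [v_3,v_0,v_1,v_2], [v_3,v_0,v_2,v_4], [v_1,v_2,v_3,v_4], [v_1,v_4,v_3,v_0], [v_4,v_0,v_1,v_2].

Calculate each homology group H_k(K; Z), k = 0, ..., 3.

Fix the vertex order v_0 < v_1 < v_2 < v_3 < v_4 and write every simplex with vertices in increasing order. Then dim K = 3 and the simplices of K are:

  0-simplices (5): [v_0], [v_1], [v_2], [v_3], [v_4]
  1-simplices (10): [v_0,v_1], [v_0,v_2], [v_0,v_3], [v_0,v_4], [v_1,v_2], [v_1,v_3], [v_1,v_4], [v_2,v_3], [v_2,v_4], [v_3,v_4]
  2-simplices (10): [v_0,v_1,v_2], [v_0,v_1,v_3], [v_0,v_1,v_4], [v_0,v_2,v_3], [v_0,v_2,v_4], [v_0,v_3,v_4], [v_1,v_2,v_3], [v_1,v_2,v_4], [v_1,v_3,v_4], [v_2,v_3,v_4]
  3-simplices (5): [v_0,v_1,v_2,v_3], [v_0,v_1,v_2,v_4], [v_0,v_1,v_3,v_4], [v_0,v_2,v_3,v_4], [v_1,v_2,v_3,v_4]

giving chain groups C_0 ≅ Z^5, C_1 ≅ Z^10, C_2 ≅ Z^10, C_3 ≅ Z^5.

∂_1: C_1 → C_0 sends each edge [p,q] (with p < q) to q − p.
The resulting 5×10 matrix has rank 4, and its Smith normal form has invariant factors (1,1,1,1).

Boundary ∂_2: C_2 → C_1 maps a triangle to the signed sum of its edges. For instance
  ∂[v_1,v_3,v_4] = [v_3,v_4] − [v_1,v_4] + [v_1,v_3],
  ∂[v_1,v_2,v_4] = [v_2,v_4] − [v_1,v_4] + [v_1,v_2].
This gives a 10×10 integer matrix of rank 6; reducing to Smith normal form yields diagonal entries (1,1,1,1,1,1).

Boundary ∂_3: C_3 → C_2 sends each 3-simplex σ to the alternating sum Σ_i (−1)^i (σ with its i-th vertex removed). For instance
  ∂[v_0,v_1,v_2,v_4] = [v_1,v_2,v_4] − [v_0,v_2,v_4] + [v_0,v_1,v_4] − [v_0,v_1,v_2],
  ∂[v_0,v_1,v_2,v_3] = [v_1,v_2,v_3] − [v_0,v_2,v_3] + [v_0,v_1,v_3] − [v_0,v_1,v_2].
The resulting 10×5 matrix has rank 4, and its Smith normal form has invariant factors (1,1,1,1).

Computing H_k = (kernel of ∂_k) / (image of ∂_{k+1}):

  H_0: rank C_0 − rank ∂_1 = 5 − 4 = 1, and the invariant factors of ∂_1 are all 1, so H_0 ≅ Z.
  H_1: rank ker ∂_1 − rank ∂_2 = (10 − 4) − 6 = 0, and the invariant factors of ∂_2 are all 1, so H_1 ≅ 0.
  H_2: rank ker ∂_2 − rank ∂_3 = (10 − 6) − 4 = 0, and the invariant factors of ∂_3 are all 1, so H_2 ≅ 0.
  H_3: rank ker ∂_3 − rank ∂_4 = (5 − 4) − 0 = 1, and there is no ∂_4, so H_3 ≅ Z.

(K is a triangulation of the 3-sphere S^3.)

H_0 ≅ Z,  H_1 = 0,  H_2 = 0,  H_3 ≅ Z.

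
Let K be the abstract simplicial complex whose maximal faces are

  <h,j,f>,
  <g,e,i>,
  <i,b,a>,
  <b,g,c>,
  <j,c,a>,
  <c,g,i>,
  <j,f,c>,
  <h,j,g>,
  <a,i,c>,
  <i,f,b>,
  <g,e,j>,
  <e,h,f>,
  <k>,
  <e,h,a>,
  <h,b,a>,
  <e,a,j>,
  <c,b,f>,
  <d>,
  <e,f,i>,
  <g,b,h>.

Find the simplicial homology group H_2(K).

H_2 ≅ 0.

Order the vertices as a < b < c < d < e < f < g < h < i < j < k. Listing each simplex with vertices in this order, K has dimension 2 with simplices:

  0-simplices (11): a, b, c, d, e, f, g, h, i, j, k
  1-simplices (27): ab, ac, ae, ah, ai, aj, bc, bf, bg, bh, bi, cf, cg, ci, cj, ef, eg, eh, ei, ej, fh, fi, fj, gh, gi, gj, hj
  2-simplices (18): abh, abi, aci, acj, aeh, aej, bcf, bcg, bfi, bgh, cfj, cgi, efh, efi, egi, egj, fhj, ghj

Hence C_0 ≅ Z^11, C_1 ≅ Z^27, C_2 ≅ Z^18.

∂_1: C_1 → C_0 maps an edge to its endpoints' difference, ∂[p,q] = q − p. For instance
  ∂ah = h − a.
As a 11×27 matrix over Z this has rank 8, with invariant factors (1,1,1,1,1,1,1,1).

The boundary map ∂_2: C_2 → C_1 sends each 2-simplex [p,q,r] to [q,r] − [p,r] + [p,q]. For instance
  ∂efh = fh − eh + ef,
  ∂efi = fi − ei + ef.
This gives a 27×18 integer matrix of rank 18; reducing to Smith normal form yields diagonal entries (1,1,1,1,1,1,1,1,1,1,1,1,1,1,1,1,1,2).

Reading off H_k = ker ∂_k / im ∂_{k+1}:

  H_2: rank ker ∂_2 − rank ∂_3 = (18 − 18) − 0 = 0, and there is no ∂_3, so H_2 ≅ 0.

(K is a triangulation of the disjoint union of the Klein bottle and a set of 2 points.)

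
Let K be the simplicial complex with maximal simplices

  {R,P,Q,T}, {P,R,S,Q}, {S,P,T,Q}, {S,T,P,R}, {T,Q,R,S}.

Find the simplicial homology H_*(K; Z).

H_0 = Z,  H_1 = 0,  H_2 = 0,  H_3 = Z.

Fix the vertex order P < Q < R < S < T and write every simplex with vertices in increasing order. Then dim K = 3 and the simplices of K are:

  0-simplices (5): P, Q, R, S, T
  1-simplices (10): PQ, PR, PS, PT, QR, QS, QT, RS, RT, ST
  2-simplices (10): PQR, PQS, PQT, PRS, PRT, PST, QRS, QRT, QST, RST
  3-simplices (5): PQRS, PQRT, PQST, PRST, QRST

giving chain groups C_0 ≅ Z^5, C_1 ≅ Z^10, C_2 ≅ Z^10, C_3 ≅ Z^5.

Boundary ∂_1: C_1 → C_0 is given by ∂[p,q] = [q] − [p].
This gives a 5×10 integer matrix of rank 4; reducing to Smith normal form yields diagonal entries (1,1,1,1).

The boundary map ∂_2: C_2 → C_1 maps a triangle to the signed sum of its edges. For instance
  ∂QST = ST − QT + QS,
  ∂PRS = RS − PS + PR.
As a 10×10 matrix over Z this has rank 6, with invariant factors (1,1,1,1,1,1).

∂_3: C_3 → C_2 sends each 3-simplex σ to the alternating sum Σ_i (−1)^i (σ with its i-th vertex removed). For instance
  ∂QRST = RST − QST + QRT − QRS,
  ∂PQRS = QRS − PRS + PQS − PQR.
This gives a 10×5 integer matrix of rank 4; reducing to Smith normal form yields diagonal entries (1,1,1,1).

From H_k ≅ ker(∂_k) / im(∂_{k+1}) we obtain:

  H_0: rank C_0 − rank ∂_1 = 5 − 4 = 1, and the invariant factors of ∂_1 are all 1, so H_0 = Z.
  H_1: rank ker ∂_1 − rank ∂_2 = (10 − 4) − 6 = 0, and the invariant factors of ∂_2 are all 1, so H_1 = 0.
  H_2: rank ker ∂_2 − rank ∂_3 = (10 − 6) − 4 = 0, and the invariant factors of ∂_3 are all 1, so H_2 = 0.
  H_3: rank ker ∂_3 − rank ∂_4 = (5 − 4) − 0 = 1, and there is no ∂_4, so H_3 = Z.

As a check, the Euler characteristic is 5 − 10 + 10 − 5 = 0, which agrees with 1 − 0 + 0 − 1 = 0.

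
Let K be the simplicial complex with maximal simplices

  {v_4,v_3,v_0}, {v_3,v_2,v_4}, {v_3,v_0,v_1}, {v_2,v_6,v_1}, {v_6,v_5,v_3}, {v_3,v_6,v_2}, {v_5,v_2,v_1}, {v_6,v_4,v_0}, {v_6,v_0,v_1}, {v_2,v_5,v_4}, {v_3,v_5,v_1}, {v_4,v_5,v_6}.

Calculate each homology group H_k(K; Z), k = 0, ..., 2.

K has 7 vertices, 18 edges, 12 triangles.
rank ∂_0 = 0, rank ∂_1 = 6 ⇒ b_0 = 7 − 0 − 6 = 1; all invariant factors of ∂_1 are 1 so no torsion. So H_0 = Z.
rank ∂_1 = 6, rank ∂_2 = 12 ⇒ b_1 = 18 − 6 − 12 = 0; ∂_2 has invariant factor(s) [2] giving torsion. So H_1 = Z_2.
rank ∂_2 = 12, rank ∂_3 = 0 ⇒ b_2 = 12 − 12 − 0 = 0. So H_2 = 0.

H_0 = Z,  H_1 = Z_2,  H_2 = 0.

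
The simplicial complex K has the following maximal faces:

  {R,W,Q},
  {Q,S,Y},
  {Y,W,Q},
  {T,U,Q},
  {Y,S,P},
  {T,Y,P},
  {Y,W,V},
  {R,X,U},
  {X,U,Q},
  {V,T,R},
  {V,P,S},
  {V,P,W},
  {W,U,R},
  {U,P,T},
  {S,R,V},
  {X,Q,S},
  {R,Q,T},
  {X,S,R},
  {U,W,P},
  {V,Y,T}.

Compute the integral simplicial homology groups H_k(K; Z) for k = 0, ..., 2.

Take the total order P < Q < R < S < T < U < V < W < X < Y on the vertex set. Then K (dimension 2) consists of the simplices:

  0-simplices (10): P, Q, R, S, T, U, V, W, X, Y
  1-simplices (30): PS, PT, PU, PV, PW, PY, QR, QS, QT, QU, QW, QX, QY, RS, RT, RU, RV, RW, RX, SV, SX, SY, TU, TV, TY, UW, UX, VW, VY, WY
  2-simplices (20): PSV, PSY, PTU, PTY, PUW, PVW, QRT, QRW, QSX, QSY, QTU, QUX, QWY, RSV, RSX, RTV, RUW, RUX, TVY, VWY

Hence C_0 ≅ Z^10, C_1 ≅ Z^30, C_2 ≅ Z^20.

Boundary ∂_1: C_1 → C_0 sends each edge [p,q] (with p < q) to q − p. For instance
  ∂TV = V − T.
This gives a 10×30 integer matrix of rank 9; reducing to Smith normal form yields diagonal entries (1,1,1,1,1,1,1,1,1).

Boundary ∂_2: C_2 → C_1 maps a triangle to the signed sum of its edges. For instance
  ∂PUW = UW − PW + PU,
  ∂RUX = UX − RX + RU.
As a 30×20 matrix over Z this has rank 20, with invariant factors (1,1,1,1,1,1,1,1,1,1,1,1,1,1,1,1,1,1,1,2).

Now H_k = ker ∂_k / im ∂_{k+1}, so:

  H_0: rank C_0 − rank ∂_1 = 10 − 9 = 1, and the invariant factors of ∂_1 are all 1, so H_0 ≅ Z.
  H_1: rank ker ∂_1 − rank ∂_2 = (30 − 9) − 20 = 1, and ∂_2 has invariant factor 2 > 1, so H_1 ≅ Z ⊕ Z/2Z.
  H_2: rank ker ∂_2 − rank ∂_3 = (20 − 20) − 0 = 0, and there is no ∂_3, so H_2 ≅ 0.

(K is a triangulation of the Klein bottle.)

H_0 = Z,  H_1 = Z ⊕ Z/2Z,  H_2 = 0.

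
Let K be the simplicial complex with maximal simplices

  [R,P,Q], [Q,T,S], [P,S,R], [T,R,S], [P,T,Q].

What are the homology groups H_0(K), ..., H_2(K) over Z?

We work with the vertex ordering P < Q < R < S < T. The simplices of K, each written with vertices in increasing order, are:

  0-simplices (5): P, Q, R, S, T
  1-simplices (10): PQ, PR, PS, PT, QR, QS, QT, RS, RT, ST
  2-simplices (5): PQR, PQT, PRS, QST, RST

so the chain groups are C_0 ≅ Z^5, C_1 ≅ Z^10, C_2 ≅ Z^5.

∂_1: C_1 → C_0 sends each edge [p,q] (with p < q) to q − p.
This gives a 5×10 integer matrix of rank 4; reducing to Smith normal form yields diagonal entries (1,1,1,1).

∂_2: C_2 → C_1 acts by ∂[p,q,r] = [q,r] − [p,r] + [p,q]. For instance
  ∂PQT = QT − PT + PQ,
  ∂RST = ST − RT + RS.
As a 10×5 matrix over Z this has rank 5, with invariant factors (1,1,1,1,1).

Reading off H_k = ker ∂_k / im ∂_{k+1}:

  H_0: rank C_0 − rank ∂_1 = 5 − 4 = 1, and the invariant factors of ∂_1 are all 1, so H_0 = Z.
  H_1: rank ker ∂_1 − rank ∂_2 = (10 − 4) − 5 = 1, and the invariant factors of ∂_2 are all 1, so H_1 = Z.
  H_2: rank ker ∂_2 − rank ∂_3 = (5 − 5) − 0 = 0, and there is no ∂_3, so H_2 = 0.

H_0 ≅ Z,  H_1 ≅ Z,  H_2 = 0.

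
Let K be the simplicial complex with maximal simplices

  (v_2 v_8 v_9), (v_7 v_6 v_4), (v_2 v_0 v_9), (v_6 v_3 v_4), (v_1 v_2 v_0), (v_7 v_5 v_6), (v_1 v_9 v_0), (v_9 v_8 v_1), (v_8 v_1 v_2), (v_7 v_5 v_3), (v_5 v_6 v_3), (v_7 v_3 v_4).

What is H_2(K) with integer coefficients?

We work with the vertex ordering v_0 < v_1 < v_2 < v_3 < v_4 < v_5 < v_6 < v_7 < v_8 < v_9. The simplices of K, each written with vertices in increasing order, are:

  0-simplices (10): [v_0], [v_1], [v_2], [v_3], [v_4], [v_5], [v_6], [v_7], [v_8], [v_9]
  1-simplices (18): (18 of them)
  2-simplices (12): (12 of them)

so the chain groups are C_0 ≅ Z^10, C_1 ≅ Z^18, C_2 ≅ Z^12.

∂_1: C_1 → C_0 sends each edge [p,q] (with p < q) to q − p. For instance
  ∂[v_1,v_2] = [v_2] − [v_1].
As a 10×18 matrix over Z this has rank 8, with invariant factors (1,1,1,1,1,1,1,1).

Boundary ∂_2: C_2 → C_1 maps a triangle to the signed sum of its edges. For instance
  ∂[v_0,v_1,v_2] = [v_1,v_2] − [v_0,v_2] + [v_0,v_1],
  ∂[v_3,v_4,v_6] = [v_4,v_6] − [v_3,v_6] + [v_3,v_4].
The 18×12 boundary matrix has rank 10 and Smith normal form diag(1,1,1,1,1,1,1,1,1,1).

Now H_k = ker ∂_k / im ∂_{k+1}, so:

  H_2: rank ker ∂_2 − rank ∂_3 = (12 − 10) − 0 = 2, and there is no ∂_3, so H_2 ≅ Z^2.

(K is a triangulation of the disjoint union of the 2-sphere S^2 and the 2-sphere S^2.)

H_2 = Z^2.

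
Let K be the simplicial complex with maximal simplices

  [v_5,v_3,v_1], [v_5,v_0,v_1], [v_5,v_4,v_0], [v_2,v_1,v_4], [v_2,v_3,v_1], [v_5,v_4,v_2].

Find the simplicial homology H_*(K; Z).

H_0 ≅ Z,  H_1 ≅ Z,  H_2 = 0.

Fix the vertex order v_0 < v_1 < v_2 < v_3 < v_4 < v_5 and write every simplex with vertices in increasing order. Then dim K = 2 and the simplices of K are:

  0-simplices (6): [v_0], [v_1], [v_2], [v_3], [v_4], [v_5]
  1-simplices (12): [v_0,v_1], [v_0,v_4], [v_0,v_5], [v_1,v_2], [v_1,v_3], [v_1,v_4], [v_1,v_5], [v_2,v_3], [v_2,v_4], [v_2,v_5], [v_3,v_5], [v_4,v_5]
  2-simplices (6): [v_0,v_1,v_5], [v_0,v_4,v_5], [v_1,v_2,v_3], [v_1,v_2,v_4], [v_1,v_3,v_5], [v_2,v_4,v_5]

giving chain groups C_0 ≅ Z^6, C_1 ≅ Z^12, C_2 ≅ Z^6.

∂_1: C_1 → C_0 sends each edge [p,q] (with p < q) to q − p.
The resulting 6×12 matrix has rank 5, and its Smith normal form has invariant factors (1,1,1,1,1).

∂_2: C_2 → C_1 sends each 2-simplex [p,q,r] to [q,r] − [p,r] + [p,q]. For instance
  ∂[v_0,v_4,v_5] = [v_4,v_5] − [v_0,v_5] + [v_0,v_4],
  ∂[v_0,v_1,v_5] = [v_1,v_5] − [v_0,v_5] + [v_0,v_1].
This gives a 12×6 integer matrix of rank 6; reducing to Smith normal form yields diagonal entries (1,1,1,1,1,1).

Computing H_k = (kernel of ∂_k) / (image of ∂_{k+1}):

  H_0: rank C_0 − rank ∂_1 = 6 − 5 = 1, and the invariant factors of ∂_1 are all 1, so H_0 = Z.
  H_1: rank ker ∂_1 − rank ∂_2 = (12 − 5) − 6 = 1, and the invariant factors of ∂_2 are all 1, so H_1 = Z.
  H_2: rank ker ∂_2 − rank ∂_3 = (6 − 6) − 0 = 0, and there is no ∂_3, so H_2 = 0.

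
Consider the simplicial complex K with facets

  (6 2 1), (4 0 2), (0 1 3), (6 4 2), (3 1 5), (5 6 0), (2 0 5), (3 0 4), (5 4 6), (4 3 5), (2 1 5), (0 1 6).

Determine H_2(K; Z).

H_2 ≅ 0.

Fix the vertex order 0 < 1 < 2 < 3 < 4 < 5 < 6 and write every simplex with vertices in increasing order. Then dim K = 2 and the simplices of K are:

  0-simplices (7): [0], [1], [2], [3], [4], [5], [6]
  1-simplices (18): [0,1], [0,2], [0,3], [0,4], [0,5], [0,6], [1,2], [1,3], [1,5], [1,6], [2,4], [2,5], [2,6], [3,4], [3,5], [4,5], [4,6], [5,6]
  2-simplices (12): [0,1,3], [0,1,6], [0,2,4], [0,2,5], [0,3,4], [0,5,6], [1,2,5], [1,2,6], [1,3,5], [2,4,6], [3,4,5], [4,5,6]

giving chain groups C_0 ≅ Z^7, C_1 ≅ Z^18, C_2 ≅ Z^12.

∂_1: C_1 → C_0 sends each edge [p,q] (with p < q) to q − p.
This gives a 7×18 integer matrix of rank 6; reducing to Smith normal form yields diagonal entries (1,1,1,1,1,1).

∂_2: C_2 → C_1 sends each 2-simplex [p,q,r] to [q,r] − [p,r] + [p,q]. For instance
  ∂[0,3,4] = [3,4] − [0,4] + [0,3],
  ∂[0,1,3] = [1,3] − [0,3] + [0,1].
As a 18×12 matrix over Z this has rank 12, with invariant factors (1,1,1,1,1,1,1,1,1,1,1,2).

Computing H_k = (kernel of ∂_k) / (image of ∂_{k+1}):

  H_2: rank ker ∂_2 − rank ∂_3 = (12 − 12) − 0 = 0, and there is no ∂_3, so H_2 = 0.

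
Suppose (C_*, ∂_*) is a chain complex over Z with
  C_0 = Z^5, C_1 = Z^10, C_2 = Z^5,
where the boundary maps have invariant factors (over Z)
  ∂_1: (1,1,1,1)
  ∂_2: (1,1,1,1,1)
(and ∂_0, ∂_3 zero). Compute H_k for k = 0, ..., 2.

H_0: b_0 = 5 − 0 − 4 = 1; torsion from ∂_1 factors > 1: none. So H_0 ≅ Z.
H_1: b_1 = 10 − 4 − 5 = 1; torsion from ∂_2 factors > 1: none. So H_1 ≅ Z.
H_2: b_2 = 5 − 5 − 0 = 0; torsion from ∂_3 factors > 1: none. So H_2 ≅ 0.

H_0 ≅ Z,  H_1 ≅ Z,  H_2 = 0.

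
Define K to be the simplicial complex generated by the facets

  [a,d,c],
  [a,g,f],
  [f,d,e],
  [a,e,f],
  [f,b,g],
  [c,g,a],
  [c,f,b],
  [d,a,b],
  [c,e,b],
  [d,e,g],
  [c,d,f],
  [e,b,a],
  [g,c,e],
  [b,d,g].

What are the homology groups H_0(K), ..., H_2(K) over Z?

H_0 ≅ Z,  H_1 ≅ Z^2,  H_2 ≅ Z.

Order the vertices as a < b < c < d < e < f < g. Listing each simplex with vertices in this order, K has dimension 2 with simplices:

  0-simplices (7): a, b, c, d, e, f, g
  1-simplices (21): ab, ac, ad, ae, af, ag, bc, bd, be, bf, bg, cd, ce, cf, cg, de, df, dg, ef, eg, fg
  2-simplices (14): abd, abe, acd, acg, aef, afg, bce, bcf, bdg, bfg, cdf, ceg, def, deg

so the chain groups are C_0 ≅ Z^7, C_1 ≅ Z^21, C_2 ≅ Z^14.

Boundary ∂_1: C_1 → C_0 sends each edge [p,q] (with p < q) to q − p. For instance
  ∂de = e − d.
As a 7×21 matrix over Z this has rank 6, with invariant factors (1,1,1,1,1,1).

∂_2: C_2 → C_1 sends each 2-simplex [p,q,r] to [q,r] − [p,r] + [p,q]. For instance
  ∂acd = cd − ad + ac,
  ∂bdg = dg − bg + bd.
The 21×14 boundary matrix has rank 13 and Smith normal form diag(1,1,1,1,1,1,1,1,1,1,1,1,1).

Reading off H_k = ker ∂_k / im ∂_{k+1}:

  H_0: rank C_0 − rank ∂_1 = 7 − 6 = 1, and the invariant factors of ∂_1 are all 1, so H_0 ≅ Z.
  H_1: rank ker ∂_1 − rank ∂_2 = (21 − 6) − 13 = 2, and the invariant factors of ∂_2 are all 1, so H_1 ≅ Z^2.
  H_2: rank ker ∂_2 − rank ∂_3 = (14 − 13) − 0 = 1, and there is no ∂_3, so H_2 ≅ Z.

As a check, the Euler characteristic is 7 − 21 + 14 = 0, which agrees with 1 − 2 + 1 = 0.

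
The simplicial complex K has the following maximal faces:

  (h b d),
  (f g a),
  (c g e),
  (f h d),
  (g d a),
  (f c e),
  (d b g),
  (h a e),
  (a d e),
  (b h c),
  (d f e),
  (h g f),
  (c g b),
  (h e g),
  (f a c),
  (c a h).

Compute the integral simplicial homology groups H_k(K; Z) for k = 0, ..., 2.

Take the total order a < b < c < d < e < f < g < h on the vertex set. Then K (dimension 2) consists of the simplices:

  0-simplices (8): a, b, c, d, e, f, g, h
  1-simplices (24): ac, ad, ae, af, ag, ah, bc, bd, bg, bh, ce, cf, cg, ch, de, df, dg, dh, ef, eg, eh, fg, fh, gh
  2-simplices (16): acf, ach, ade, adg, aeh, afg, bcg, bch, bdg, bdh, cef, ceg, def, dfh, egh, fgh

Hence C_0 ≅ Z^8, C_1 ≅ Z^24, C_2 ≅ Z^16.

∂_1: C_1 → C_0 is given by ∂[p,q] = [q] − [p].
The resulting 8×24 matrix has rank 7, and its Smith normal form has invariant factors (1,1,1,1,1,1,1).

∂_2: C_2 → C_1 sends each 2-simplex [p,q,r] to [q,r] − [p,r] + [p,q]. For instance
  ∂adg = dg − ag + ad,
  ∂bcg = cg − bg + bc.
As a 24×16 matrix over Z this has rank 15, with invariant factors (1,1,1,1,1,1,1,1,1,1,1,1,1,1,1).

Now H_k = ker ∂_k / im ∂_{k+1}, so:

  H_0: rank C_0 − rank ∂_1 = 8 − 7 = 1, and the invariant factors of ∂_1 are all 1, so H_0 ≅ Z.
  H_1: rank ker ∂_1 − rank ∂_2 = (24 − 7) − 15 = 2, and the invariant factors of ∂_2 are all 1, so H_1 ≅ Z^2.
  H_2: rank ker ∂_2 − rank ∂_3 = (16 − 15) − 0 = 1, and there is no ∂_3, so H_2 ≅ Z.

H_0 ≅ Z,  H_1 ≅ Z^2,  H_2 ≅ Z.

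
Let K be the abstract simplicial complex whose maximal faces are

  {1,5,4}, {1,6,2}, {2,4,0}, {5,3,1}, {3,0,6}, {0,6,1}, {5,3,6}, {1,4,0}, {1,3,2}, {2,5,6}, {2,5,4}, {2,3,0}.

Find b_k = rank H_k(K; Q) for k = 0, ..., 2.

Take the total order 0 < 1 < 2 < 3 < 4 < 5 < 6 on the vertex set. Then K (dimension 2) consists of the simplices:

  0-simplices (7): [0], [1], [2], [3], [4], [5], [6]
  1-simplices (18): [0,1], [0,2], [0,3], [0,4], [0,6], [1,2], [1,3], [1,4], [1,5], [1,6], [2,3], [2,4], [2,5], [2,6], [3,5], [3,6], [4,5], [5,6]
  2-simplices (12): [0,1,4], [0,1,6], [0,2,3], [0,2,4], [0,3,6], [1,2,3], [1,2,6], [1,3,5], [1,4,5], [2,4,5], [2,5,6], [3,5,6]

Hence C_0 ≅ Z^7, C_1 ≅ Z^18, C_2 ≅ Z^12.

The boundary map ∂_1: C_1 → C_0 sends each edge [p,q] (with p < q) to q − p. For instance
  ∂[1,4] = [4] − [1].
This gives a 7×18 integer matrix of rank 6; reducing to Smith normal form yields diagonal entries (1,1,1,1,1,1).

Boundary ∂_2: C_2 → C_1 maps a triangle to the signed sum of its edges. For instance
  ∂[2,4,5] = [4,5] − [2,5] + [2,4],
  ∂[1,2,3] = [2,3] − [1,3] + [1,2].
This gives a 18×12 integer matrix of rank 12; reducing to Smith normal form yields diagonal entries (1,1,1,1,1,1,1,1,1,1,1,2).

Reading off H_k = ker ∂_k / im ∂_{k+1}:

  H_0: rank C_0 − rank ∂_1 = 7 − 6 = 1, and the invariant factors of ∂_1 are all 1, so H_0 ≅ Z.
  H_1: rank ker ∂_1 − rank ∂_2 = (18 − 6) − 12 = 0, and ∂_2 has invariant factor 2 > 1, so H_1 ≅ Z/2.
  H_2: rank ker ∂_2 − rank ∂_3 = (12 − 12) − 0 = 0, and there is no ∂_3, so H_2 ≅ 0.

Hence the Betti numbers are b_0 = 1, b_1 = 0, b_2 = 0.

b_0 = 1, b_1 = 0, b_2 = 0.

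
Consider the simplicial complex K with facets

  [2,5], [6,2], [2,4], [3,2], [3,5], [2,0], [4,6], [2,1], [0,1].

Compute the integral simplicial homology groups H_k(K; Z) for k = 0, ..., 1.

K has 7 vertices, 9 edges.
rank ∂_0 = 0, rank ∂_1 = 6 ⇒ b_0 = 7 − 0 − 6 = 1; all invariant factors of ∂_1 are 1 so no torsion. So H_0 = Z.
rank ∂_1 = 6, rank ∂_2 = 0 ⇒ b_1 = 9 − 6 − 0 = 3. So H_1 = Z^3.

H_0 ≅ Z,  H_1 ≅ Z^3.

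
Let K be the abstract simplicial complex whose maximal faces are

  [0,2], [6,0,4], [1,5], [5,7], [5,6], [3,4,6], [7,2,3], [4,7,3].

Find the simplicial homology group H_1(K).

H_1 = Z^2.

Fix the vertex order 0 < 1 < 2 < 3 < 4 < 5 < 6 < 7 and write every simplex with vertices in increasing order. Then dim K = 2 and the simplices of K are:

  0-simplices (8): [0], [1], [2], [3], [4], [5], [6], [7]
  1-simplices (13): [0,2], [0,4], [0,6], [1,5], [2,3], [2,7], [3,4], [3,6], [3,7], [4,6], [4,7], [5,6], [5,7]
  2-simplices (4): [0,4,6], [2,3,7], [3,4,6], [3,4,7]

giving chain groups C_0 ≅ Z^8, C_1 ≅ Z^13, C_2 ≅ Z^4.

The boundary map ∂_1: C_1 → C_0 sends each edge [p,q] (with p < q) to q − p.
This gives a 8×13 integer matrix of rank 7; reducing to Smith normal form yields diagonal entries (1,1,1,1,1,1,1).

Boundary ∂_2: C_2 → C_1 acts by ∂[p,q,r] = [q,r] − [p,r] + [p,q]. For instance
  ∂[2,3,7] = [3,7] − [2,7] + [2,3],
  ∂[3,4,6] = [4,6] − [3,6] + [3,4].
This gives a 13×4 integer matrix of rank 4; reducing to Smith normal form yields diagonal entries (1,1,1,1).

From H_k ≅ ker(∂_k) / im(∂_{k+1}) we obtain:

  H_1: rank ker ∂_1 − rank ∂_2 = (13 − 7) − 4 = 2, and the invariant factors of ∂_2 are all 1, so H_1 = Z^2.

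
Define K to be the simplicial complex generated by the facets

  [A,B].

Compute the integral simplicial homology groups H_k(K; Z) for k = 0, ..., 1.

H_0 ≅ Z,  H_1 = 0.

We work with the vertex ordering A < B. The simplices of K, each written with vertices in increasing order, are:

  0-simplices (2): A, B
  1-simplices (1): AB

Hence C_0 ≅ Z^2, C_1 ≅ Z^1.

∂_1: C_1 → C_0 is given by ∂[p,q] = [q] − [p]. For instance
  ∂AB = B − A.
This gives a 2×1 integer matrix of rank 1; reducing to Smith normal form yields diagonal entries (1).

Reading off H_k = ker ∂_k / im ∂_{k+1}:

  H_0: rank C_0 − rank ∂_1 = 2 − 1 = 1, and the invariant factors of ∂_1 are all 1, so H_0 = Z.
  H_1: rank ker ∂_1 − rank ∂_2 = (1 − 1) − 0 = 0, and there is no ∂_2, so H_1 = 0.

As a check, the Euler characteristic is 2 − 1 = 1, which agrees with 1 − 0 = 1.
(K is a triangulation of the 1-simplex.)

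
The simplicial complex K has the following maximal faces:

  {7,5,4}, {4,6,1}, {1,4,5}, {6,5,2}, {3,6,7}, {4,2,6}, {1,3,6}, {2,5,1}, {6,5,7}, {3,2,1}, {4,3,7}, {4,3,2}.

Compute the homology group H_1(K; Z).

H_1 = Z/2.

We work with the vertex ordering 1 < 2 < 3 < 4 < 5 < 6 < 7. The simplices of K, each written with vertices in increasing order, are:

  0-simplices (7): [1], [2], [3], [4], [5], [6], [7]
  1-simplices (18): [1,2], [1,3], [1,4], [1,5], [1,6], [2,3], [2,4], [2,5], [2,6], [3,4], [3,6], [3,7], [4,5], [4,6], [4,7], [5,6], [5,7], [6,7]
  2-simplices (12): [1,2,3], [1,2,5], [1,3,6], [1,4,5], [1,4,6], [2,3,4], [2,4,6], [2,5,6], [3,4,7], [3,6,7], [4,5,7], [5,6,7]

giving chain groups C_0 ≅ Z^7, C_1 ≅ Z^18, C_2 ≅ Z^12.

Boundary ∂_1: C_1 → C_0 maps an edge to its endpoints' difference, ∂[p,q] = q − p.
As a 7×18 matrix over Z this has rank 6, with invariant factors (1,1,1,1,1,1).

Boundary ∂_2: C_2 → C_1 maps a triangle to the signed sum of its edges. For instance
  ∂[1,4,5] = [4,5] − [1,5] + [1,4],
  ∂[4,5,7] = [5,7] − [4,7] + [4,5].
The resulting 18×12 matrix has rank 12, and its Smith normal form has invariant factors (1,1,1,1,1,1,1,1,1,1,1,2).

From H_k ≅ ker(∂_k) / im(∂_{k+1}) we obtain:

  H_1: rank ker ∂_1 − rank ∂_2 = (18 − 6) − 12 = 0, and ∂_2 has invariant factor 2 > 1, so H_1 ≅ Z/2.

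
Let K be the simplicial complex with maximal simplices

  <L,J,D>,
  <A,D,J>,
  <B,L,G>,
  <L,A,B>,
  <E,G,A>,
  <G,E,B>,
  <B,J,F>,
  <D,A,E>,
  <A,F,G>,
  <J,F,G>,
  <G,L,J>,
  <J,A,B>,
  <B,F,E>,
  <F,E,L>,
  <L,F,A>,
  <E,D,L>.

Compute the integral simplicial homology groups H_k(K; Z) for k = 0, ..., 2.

K has 8 vertices, 24 edges, 16 triangles.
rank ∂_0 = 0, rank ∂_1 = 7 ⇒ b_0 = 8 − 0 − 7 = 1; all invariant factors of ∂_1 are 1 so no torsion. So H_0 = Z.
rank ∂_1 = 7, rank ∂_2 = 15 ⇒ b_1 = 24 − 7 − 15 = 2; all invariant factors of ∂_2 are 1 so no torsion. So H_1 = Z^2.
rank ∂_2 = 15, rank ∂_3 = 0 ⇒ b_2 = 16 − 15 − 0 = 1. So H_2 = Z.

H_0 = Z,  H_1 = Z^2,  H_2 = Z.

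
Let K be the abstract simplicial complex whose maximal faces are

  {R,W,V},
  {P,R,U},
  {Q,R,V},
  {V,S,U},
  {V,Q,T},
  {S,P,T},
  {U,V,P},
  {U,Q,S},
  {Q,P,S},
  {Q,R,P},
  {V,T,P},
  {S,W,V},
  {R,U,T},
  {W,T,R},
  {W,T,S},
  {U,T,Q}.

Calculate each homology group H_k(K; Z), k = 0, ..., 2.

Fix the vertex order P < Q < R < S < T < U < V < W and write every simplex with vertices in increasing order. Then dim K = 2 and the simplices of K are:

  0-simplices (8): P, Q, R, S, T, U, V, W
  1-simplices (24): PQ, PR, PS, PT, PU, PV, QR, QS, QT, QU, QV, RT, RU, RV, RW, ST, SU, SV, SW, TU, TV, TW, UV, VW
  2-simplices (16): PQR, PQS, PRU, PST, PTV, PUV, QRV, QSU, QTU, QTV, RTU, RTW, RVW, STW, SUV, SVW

Hence C_0 ≅ Z^8, C_1 ≅ Z^24, C_2 ≅ Z^16.

The boundary map ∂_1: C_1 → C_0 is given by ∂[p,q] = [q] − [p]. For instance
  ∂QS = S − Q.
The resulting 8×24 matrix has rank 7, and its Smith normal form has invariant factors (1,1,1,1,1,1,1).

∂_2: C_2 → C_1 sends each 2-simplex [p,q,r] to [q,r] − [p,r] + [p,q]. For instance
  ∂RTW = TW − RW + RT,
  ∂PST = ST − PT + PS.
The 24×16 boundary matrix has rank 15 and Smith normal form diag(1,1,1,1,1,1,1,1,1,1,1,1,1,1,1).

Computing H_k = (kernel of ∂_k) / (image of ∂_{k+1}):

  H_0: rank C_0 − rank ∂_1 = 8 − 7 = 1, and the invariant factors of ∂_1 are all 1, so H_0 ≅ Z.
  H_1: rank ker ∂_1 − rank ∂_2 = (24 − 7) − 15 = 2, and the invariant factors of ∂_2 are all 1, so H_1 ≅ Z^2.
  H_2: rank ker ∂_2 − rank ∂_3 = (16 − 15) − 0 = 1, and there is no ∂_3, so H_2 ≅ Z.

H_0 ≅ Z,  H_1 ≅ Z^2,  H_2 ≅ Z.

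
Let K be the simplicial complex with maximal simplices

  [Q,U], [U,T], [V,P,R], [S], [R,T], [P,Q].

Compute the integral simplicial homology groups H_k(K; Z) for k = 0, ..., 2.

H_0 ≅ Z^2,  H_1 ≅ Z,  H_2 = 0.

Fix the vertex order P < Q < R < S < T < U < V and write every simplex with vertices in increasing order. Then dim K = 2 and the simplices of K are:

  0-simplices (7): P, Q, R, S, T, U, V
  1-simplices (7): PQ, PR, PV, QU, RT, RV, TU
  2-simplices (1): PRV

giving chain groups C_0 ≅ Z^7, C_1 ≅ Z^7, C_2 ≅ Z^1.

∂_1: C_1 → C_0 is given by ∂[p,q] = [q] − [p]. For instance
  ∂PR = R − P.
The resulting 7×7 matrix has rank 5, and its Smith normal form has invariant factors (1,1,1,1,1).

∂_2: C_2 → C_1 acts by ∂[p,q,r] = [q,r] − [p,r] + [p,q]. For instance
  ∂PRV = RV − PV + PR.
The 7×1 boundary matrix has rank 1 and Smith normal form diag(1).

Reading off H_k = ker ∂_k / im ∂_{k+1}:

  H_0: rank C_0 − rank ∂_1 = 7 − 5 = 2, and the invariant factors of ∂_1 are all 1, so H_0 ≅ Z^2.
  H_1: rank ker ∂_1 − rank ∂_2 = (7 − 5) − 1 = 1, and the invariant factors of ∂_2 are all 1, so H_1 ≅ Z.
  H_2: rank ker ∂_2 − rank ∂_3 = (1 − 1) − 0 = 0, and there is no ∂_3, so H_2 ≅ 0.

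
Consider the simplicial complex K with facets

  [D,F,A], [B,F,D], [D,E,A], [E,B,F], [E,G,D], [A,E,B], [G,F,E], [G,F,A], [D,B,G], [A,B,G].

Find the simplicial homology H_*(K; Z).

K has 6 vertices, 15 edges, 10 triangles.
rank ∂_0 = 0, rank ∂_1 = 5 ⇒ b_0 = 6 − 0 − 5 = 1; all invariant factors of ∂_1 are 1 so no torsion. So H_0 = Z.
rank ∂_1 = 5, rank ∂_2 = 10 ⇒ b_1 = 15 − 5 − 10 = 0; ∂_2 has invariant factor(s) [2] giving torsion. So H_1 = Z_2.
rank ∂_2 = 10, rank ∂_3 = 0 ⇒ b_2 = 10 − 10 − 0 = 0. So H_2 = 0.

H_0 = Z,  H_1 = Z_2,  H_2 = 0.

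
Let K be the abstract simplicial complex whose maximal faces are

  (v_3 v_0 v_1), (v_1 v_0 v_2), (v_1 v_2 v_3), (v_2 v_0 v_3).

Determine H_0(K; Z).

H_0 ≅ Z.

Take the total order v_0 < v_1 < v_2 < v_3 on the vertex set. Then K (dimension 2) consists of the simplices:

  0-simplices (4): [v_0], [v_1], [v_2], [v_3]
  1-simplices (6): [v_0,v_1], [v_0,v_2], [v_0,v_3], [v_1,v_2], [v_1,v_3], [v_2,v_3]
  2-simplices (4): [v_0,v_1,v_2], [v_0,v_1,v_3], [v_0,v_2,v_3], [v_1,v_2,v_3]

so the chain groups are C_0 ≅ Z^4, C_1 ≅ Z^6, C_2 ≅ Z^4.

Boundary ∂_1: C_1 → C_0 maps an edge to its endpoints' difference, ∂[p,q] = q − p.
The 4×6 boundary matrix has rank 3 and Smith normal form diag(1,1,1).

∂_2: C_2 → C_1 acts by ∂[p,q,r] = [q,r] − [p,r] + [p,q]. For instance
  ∂[v_1,v_2,v_3] = [v_2,v_3] − [v_1,v_3] + [v_1,v_2],
  ∂[v_0,v_1,v_2] = [v_1,v_2] − [v_0,v_2] + [v_0,v_1].
As a 6×4 matrix over Z this has rank 3, with invariant factors (1,1,1).

Reading off H_k = ker ∂_k / im ∂_{k+1}:

  H_0: rank C_0 − rank ∂_1 = 4 − 3 = 1, and the invariant factors of ∂_1 are all 1, so H_0 ≅ Z.

(K is a triangulation of the 2-sphere S^2.)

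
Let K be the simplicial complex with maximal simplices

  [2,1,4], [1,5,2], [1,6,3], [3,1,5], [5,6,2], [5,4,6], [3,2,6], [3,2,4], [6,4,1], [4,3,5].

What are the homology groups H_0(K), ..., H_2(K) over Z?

H_0 ≅ Z,  H_1 ≅ Z/2,  H_2 = 0.

Fix the vertex order 1 < 2 < 3 < 4 < 5 < 6 and write every simplex with vertices in increasing order. Then dim K = 2 and the simplices of K are:

  0-simplices (6): [1], [2], [3], [4], [5], [6]
  1-simplices (15): [1,2], [1,3], [1,4], [1,5], [1,6], [2,3], [2,4], [2,5], [2,6], [3,4], [3,5], [3,6], [4,5], [4,6], [5,6]
  2-simplices (10): [1,2,4], [1,2,5], [1,3,5], [1,3,6], [1,4,6], [2,3,4], [2,3,6], [2,5,6], [3,4,5], [4,5,6]

giving chain groups C_0 ≅ Z^6, C_1 ≅ Z^15, C_2 ≅ Z^10.

∂_1: C_1 → C_0 sends each edge [p,q] (with p < q) to q − p. For instance
  ∂[1,6] = [6] − [1].
The 6×15 boundary matrix has rank 5 and Smith normal form diag(1,1,1,1,1).

Boundary ∂_2: C_2 → C_1 sends each 2-simplex [p,q,r] to [q,r] − [p,r] + [p,q]. For instance
  ∂[1,2,5] = [2,5] − [1,5] + [1,2],
  ∂[1,4,6] = [4,6] − [1,6] + [1,4].
This gives a 15×10 integer matrix of rank 10; reducing to Smith normal form yields diagonal entries (1,1,1,1,1,1,1,1,1,2).

Now H_k = ker ∂_k / im ∂_{k+1}, so:

  H_0: rank C_0 − rank ∂_1 = 6 − 5 = 1, and the invariant factors of ∂_1 are all 1, so H_0 ≅ Z.
  H_1: rank ker ∂_1 − rank ∂_2 = (15 − 5) − 10 = 0, and ∂_2 has invariant factor 2 > 1, so H_1 ≅ Z/2.
  H_2: rank ker ∂_2 − rank ∂_3 = (10 − 10) − 0 = 0, and there is no ∂_3, so H_2 ≅ 0.

As a check, the Euler characteristic is 6 − 15 + 10 = 1, which agrees with 1 − 0 + 0 = 1.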